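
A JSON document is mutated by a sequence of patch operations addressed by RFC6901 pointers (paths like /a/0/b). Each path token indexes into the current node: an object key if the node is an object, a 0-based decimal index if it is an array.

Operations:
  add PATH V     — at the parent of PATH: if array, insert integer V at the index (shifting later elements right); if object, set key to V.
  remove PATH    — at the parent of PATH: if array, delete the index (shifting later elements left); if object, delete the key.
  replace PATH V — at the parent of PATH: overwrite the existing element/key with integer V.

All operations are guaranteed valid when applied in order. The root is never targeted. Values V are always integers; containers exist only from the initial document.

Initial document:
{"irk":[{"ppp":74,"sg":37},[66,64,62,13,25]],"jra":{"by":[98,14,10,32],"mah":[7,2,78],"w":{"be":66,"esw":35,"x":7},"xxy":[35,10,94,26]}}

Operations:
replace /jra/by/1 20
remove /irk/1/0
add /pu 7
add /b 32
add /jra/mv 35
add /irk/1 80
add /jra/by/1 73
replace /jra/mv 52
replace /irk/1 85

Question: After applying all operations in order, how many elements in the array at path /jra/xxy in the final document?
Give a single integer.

Answer: 4

Derivation:
After op 1 (replace /jra/by/1 20): {"irk":[{"ppp":74,"sg":37},[66,64,62,13,25]],"jra":{"by":[98,20,10,32],"mah":[7,2,78],"w":{"be":66,"esw":35,"x":7},"xxy":[35,10,94,26]}}
After op 2 (remove /irk/1/0): {"irk":[{"ppp":74,"sg":37},[64,62,13,25]],"jra":{"by":[98,20,10,32],"mah":[7,2,78],"w":{"be":66,"esw":35,"x":7},"xxy":[35,10,94,26]}}
After op 3 (add /pu 7): {"irk":[{"ppp":74,"sg":37},[64,62,13,25]],"jra":{"by":[98,20,10,32],"mah":[7,2,78],"w":{"be":66,"esw":35,"x":7},"xxy":[35,10,94,26]},"pu":7}
After op 4 (add /b 32): {"b":32,"irk":[{"ppp":74,"sg":37},[64,62,13,25]],"jra":{"by":[98,20,10,32],"mah":[7,2,78],"w":{"be":66,"esw":35,"x":7},"xxy":[35,10,94,26]},"pu":7}
After op 5 (add /jra/mv 35): {"b":32,"irk":[{"ppp":74,"sg":37},[64,62,13,25]],"jra":{"by":[98,20,10,32],"mah":[7,2,78],"mv":35,"w":{"be":66,"esw":35,"x":7},"xxy":[35,10,94,26]},"pu":7}
After op 6 (add /irk/1 80): {"b":32,"irk":[{"ppp":74,"sg":37},80,[64,62,13,25]],"jra":{"by":[98,20,10,32],"mah":[7,2,78],"mv":35,"w":{"be":66,"esw":35,"x":7},"xxy":[35,10,94,26]},"pu":7}
After op 7 (add /jra/by/1 73): {"b":32,"irk":[{"ppp":74,"sg":37},80,[64,62,13,25]],"jra":{"by":[98,73,20,10,32],"mah":[7,2,78],"mv":35,"w":{"be":66,"esw":35,"x":7},"xxy":[35,10,94,26]},"pu":7}
After op 8 (replace /jra/mv 52): {"b":32,"irk":[{"ppp":74,"sg":37},80,[64,62,13,25]],"jra":{"by":[98,73,20,10,32],"mah":[7,2,78],"mv":52,"w":{"be":66,"esw":35,"x":7},"xxy":[35,10,94,26]},"pu":7}
After op 9 (replace /irk/1 85): {"b":32,"irk":[{"ppp":74,"sg":37},85,[64,62,13,25]],"jra":{"by":[98,73,20,10,32],"mah":[7,2,78],"mv":52,"w":{"be":66,"esw":35,"x":7},"xxy":[35,10,94,26]},"pu":7}
Size at path /jra/xxy: 4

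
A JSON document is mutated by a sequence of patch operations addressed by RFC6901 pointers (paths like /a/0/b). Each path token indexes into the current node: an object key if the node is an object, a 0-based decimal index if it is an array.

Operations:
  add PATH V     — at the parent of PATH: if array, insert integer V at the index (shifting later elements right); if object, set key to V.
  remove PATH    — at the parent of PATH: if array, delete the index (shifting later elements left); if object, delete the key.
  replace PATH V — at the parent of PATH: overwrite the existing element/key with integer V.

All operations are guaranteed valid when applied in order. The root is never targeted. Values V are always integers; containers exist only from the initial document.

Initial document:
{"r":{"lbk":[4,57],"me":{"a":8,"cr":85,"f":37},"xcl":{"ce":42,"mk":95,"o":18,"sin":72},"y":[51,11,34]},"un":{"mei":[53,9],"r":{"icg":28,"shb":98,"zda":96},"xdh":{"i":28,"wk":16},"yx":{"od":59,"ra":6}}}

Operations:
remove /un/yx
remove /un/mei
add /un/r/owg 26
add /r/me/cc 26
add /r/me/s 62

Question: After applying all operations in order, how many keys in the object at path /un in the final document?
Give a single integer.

After op 1 (remove /un/yx): {"r":{"lbk":[4,57],"me":{"a":8,"cr":85,"f":37},"xcl":{"ce":42,"mk":95,"o":18,"sin":72},"y":[51,11,34]},"un":{"mei":[53,9],"r":{"icg":28,"shb":98,"zda":96},"xdh":{"i":28,"wk":16}}}
After op 2 (remove /un/mei): {"r":{"lbk":[4,57],"me":{"a":8,"cr":85,"f":37},"xcl":{"ce":42,"mk":95,"o":18,"sin":72},"y":[51,11,34]},"un":{"r":{"icg":28,"shb":98,"zda":96},"xdh":{"i":28,"wk":16}}}
After op 3 (add /un/r/owg 26): {"r":{"lbk":[4,57],"me":{"a":8,"cr":85,"f":37},"xcl":{"ce":42,"mk":95,"o":18,"sin":72},"y":[51,11,34]},"un":{"r":{"icg":28,"owg":26,"shb":98,"zda":96},"xdh":{"i":28,"wk":16}}}
After op 4 (add /r/me/cc 26): {"r":{"lbk":[4,57],"me":{"a":8,"cc":26,"cr":85,"f":37},"xcl":{"ce":42,"mk":95,"o":18,"sin":72},"y":[51,11,34]},"un":{"r":{"icg":28,"owg":26,"shb":98,"zda":96},"xdh":{"i":28,"wk":16}}}
After op 5 (add /r/me/s 62): {"r":{"lbk":[4,57],"me":{"a":8,"cc":26,"cr":85,"f":37,"s":62},"xcl":{"ce":42,"mk":95,"o":18,"sin":72},"y":[51,11,34]},"un":{"r":{"icg":28,"owg":26,"shb":98,"zda":96},"xdh":{"i":28,"wk":16}}}
Size at path /un: 2

Answer: 2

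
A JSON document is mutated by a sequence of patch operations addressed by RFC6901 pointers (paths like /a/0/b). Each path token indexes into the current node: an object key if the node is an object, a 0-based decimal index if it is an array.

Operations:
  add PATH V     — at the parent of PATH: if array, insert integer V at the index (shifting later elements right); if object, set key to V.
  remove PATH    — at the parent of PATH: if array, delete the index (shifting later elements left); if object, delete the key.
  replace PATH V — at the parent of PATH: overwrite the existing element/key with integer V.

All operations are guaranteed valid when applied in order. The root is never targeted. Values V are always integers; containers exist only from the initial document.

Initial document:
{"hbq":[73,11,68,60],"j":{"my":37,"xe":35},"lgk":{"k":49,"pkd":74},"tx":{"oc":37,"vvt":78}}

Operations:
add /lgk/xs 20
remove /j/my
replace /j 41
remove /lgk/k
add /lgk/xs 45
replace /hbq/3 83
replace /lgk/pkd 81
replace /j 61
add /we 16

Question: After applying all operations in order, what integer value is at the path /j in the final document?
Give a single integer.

Answer: 61

Derivation:
After op 1 (add /lgk/xs 20): {"hbq":[73,11,68,60],"j":{"my":37,"xe":35},"lgk":{"k":49,"pkd":74,"xs":20},"tx":{"oc":37,"vvt":78}}
After op 2 (remove /j/my): {"hbq":[73,11,68,60],"j":{"xe":35},"lgk":{"k":49,"pkd":74,"xs":20},"tx":{"oc":37,"vvt":78}}
After op 3 (replace /j 41): {"hbq":[73,11,68,60],"j":41,"lgk":{"k":49,"pkd":74,"xs":20},"tx":{"oc":37,"vvt":78}}
After op 4 (remove /lgk/k): {"hbq":[73,11,68,60],"j":41,"lgk":{"pkd":74,"xs":20},"tx":{"oc":37,"vvt":78}}
After op 5 (add /lgk/xs 45): {"hbq":[73,11,68,60],"j":41,"lgk":{"pkd":74,"xs":45},"tx":{"oc":37,"vvt":78}}
After op 6 (replace /hbq/3 83): {"hbq":[73,11,68,83],"j":41,"lgk":{"pkd":74,"xs":45},"tx":{"oc":37,"vvt":78}}
After op 7 (replace /lgk/pkd 81): {"hbq":[73,11,68,83],"j":41,"lgk":{"pkd":81,"xs":45},"tx":{"oc":37,"vvt":78}}
After op 8 (replace /j 61): {"hbq":[73,11,68,83],"j":61,"lgk":{"pkd":81,"xs":45},"tx":{"oc":37,"vvt":78}}
After op 9 (add /we 16): {"hbq":[73,11,68,83],"j":61,"lgk":{"pkd":81,"xs":45},"tx":{"oc":37,"vvt":78},"we":16}
Value at /j: 61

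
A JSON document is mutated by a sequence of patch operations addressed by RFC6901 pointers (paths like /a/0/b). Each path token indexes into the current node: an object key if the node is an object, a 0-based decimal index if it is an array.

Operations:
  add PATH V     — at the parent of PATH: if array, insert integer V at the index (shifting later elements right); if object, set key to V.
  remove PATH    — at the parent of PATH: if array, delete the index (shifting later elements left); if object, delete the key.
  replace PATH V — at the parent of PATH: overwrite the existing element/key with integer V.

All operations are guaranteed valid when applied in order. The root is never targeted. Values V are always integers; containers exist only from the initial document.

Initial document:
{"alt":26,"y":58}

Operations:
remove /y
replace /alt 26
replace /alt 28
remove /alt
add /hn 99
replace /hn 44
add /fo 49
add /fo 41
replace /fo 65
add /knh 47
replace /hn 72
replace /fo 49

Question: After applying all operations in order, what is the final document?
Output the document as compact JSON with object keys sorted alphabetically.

Answer: {"fo":49,"hn":72,"knh":47}

Derivation:
After op 1 (remove /y): {"alt":26}
After op 2 (replace /alt 26): {"alt":26}
After op 3 (replace /alt 28): {"alt":28}
After op 4 (remove /alt): {}
After op 5 (add /hn 99): {"hn":99}
After op 6 (replace /hn 44): {"hn":44}
After op 7 (add /fo 49): {"fo":49,"hn":44}
After op 8 (add /fo 41): {"fo":41,"hn":44}
After op 9 (replace /fo 65): {"fo":65,"hn":44}
After op 10 (add /knh 47): {"fo":65,"hn":44,"knh":47}
After op 11 (replace /hn 72): {"fo":65,"hn":72,"knh":47}
After op 12 (replace /fo 49): {"fo":49,"hn":72,"knh":47}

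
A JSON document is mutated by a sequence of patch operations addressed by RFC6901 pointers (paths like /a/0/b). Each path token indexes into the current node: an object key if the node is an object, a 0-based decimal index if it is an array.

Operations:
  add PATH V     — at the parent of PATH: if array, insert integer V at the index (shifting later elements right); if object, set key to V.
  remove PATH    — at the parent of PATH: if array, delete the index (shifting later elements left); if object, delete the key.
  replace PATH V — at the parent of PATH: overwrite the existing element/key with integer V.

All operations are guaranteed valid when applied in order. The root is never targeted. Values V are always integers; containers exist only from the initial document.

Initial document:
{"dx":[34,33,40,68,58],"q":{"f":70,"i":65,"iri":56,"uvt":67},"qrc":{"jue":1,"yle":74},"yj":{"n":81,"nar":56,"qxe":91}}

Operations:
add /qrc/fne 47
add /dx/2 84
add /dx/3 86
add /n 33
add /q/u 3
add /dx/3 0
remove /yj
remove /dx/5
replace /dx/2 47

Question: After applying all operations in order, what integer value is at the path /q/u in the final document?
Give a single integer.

Answer: 3

Derivation:
After op 1 (add /qrc/fne 47): {"dx":[34,33,40,68,58],"q":{"f":70,"i":65,"iri":56,"uvt":67},"qrc":{"fne":47,"jue":1,"yle":74},"yj":{"n":81,"nar":56,"qxe":91}}
After op 2 (add /dx/2 84): {"dx":[34,33,84,40,68,58],"q":{"f":70,"i":65,"iri":56,"uvt":67},"qrc":{"fne":47,"jue":1,"yle":74},"yj":{"n":81,"nar":56,"qxe":91}}
After op 3 (add /dx/3 86): {"dx":[34,33,84,86,40,68,58],"q":{"f":70,"i":65,"iri":56,"uvt":67},"qrc":{"fne":47,"jue":1,"yle":74},"yj":{"n":81,"nar":56,"qxe":91}}
After op 4 (add /n 33): {"dx":[34,33,84,86,40,68,58],"n":33,"q":{"f":70,"i":65,"iri":56,"uvt":67},"qrc":{"fne":47,"jue":1,"yle":74},"yj":{"n":81,"nar":56,"qxe":91}}
After op 5 (add /q/u 3): {"dx":[34,33,84,86,40,68,58],"n":33,"q":{"f":70,"i":65,"iri":56,"u":3,"uvt":67},"qrc":{"fne":47,"jue":1,"yle":74},"yj":{"n":81,"nar":56,"qxe":91}}
After op 6 (add /dx/3 0): {"dx":[34,33,84,0,86,40,68,58],"n":33,"q":{"f":70,"i":65,"iri":56,"u":3,"uvt":67},"qrc":{"fne":47,"jue":1,"yle":74},"yj":{"n":81,"nar":56,"qxe":91}}
After op 7 (remove /yj): {"dx":[34,33,84,0,86,40,68,58],"n":33,"q":{"f":70,"i":65,"iri":56,"u":3,"uvt":67},"qrc":{"fne":47,"jue":1,"yle":74}}
After op 8 (remove /dx/5): {"dx":[34,33,84,0,86,68,58],"n":33,"q":{"f":70,"i":65,"iri":56,"u":3,"uvt":67},"qrc":{"fne":47,"jue":1,"yle":74}}
After op 9 (replace /dx/2 47): {"dx":[34,33,47,0,86,68,58],"n":33,"q":{"f":70,"i":65,"iri":56,"u":3,"uvt":67},"qrc":{"fne":47,"jue":1,"yle":74}}
Value at /q/u: 3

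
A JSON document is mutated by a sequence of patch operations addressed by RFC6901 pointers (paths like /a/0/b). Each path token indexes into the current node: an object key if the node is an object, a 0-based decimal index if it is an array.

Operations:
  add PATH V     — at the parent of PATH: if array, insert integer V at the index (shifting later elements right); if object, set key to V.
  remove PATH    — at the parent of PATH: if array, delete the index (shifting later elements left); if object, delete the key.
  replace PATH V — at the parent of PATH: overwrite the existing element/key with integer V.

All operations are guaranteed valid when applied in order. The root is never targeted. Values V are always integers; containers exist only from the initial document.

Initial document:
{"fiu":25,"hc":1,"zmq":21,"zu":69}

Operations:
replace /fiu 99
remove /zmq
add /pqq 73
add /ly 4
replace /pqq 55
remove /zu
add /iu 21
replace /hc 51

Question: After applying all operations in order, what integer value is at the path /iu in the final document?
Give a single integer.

After op 1 (replace /fiu 99): {"fiu":99,"hc":1,"zmq":21,"zu":69}
After op 2 (remove /zmq): {"fiu":99,"hc":1,"zu":69}
After op 3 (add /pqq 73): {"fiu":99,"hc":1,"pqq":73,"zu":69}
After op 4 (add /ly 4): {"fiu":99,"hc":1,"ly":4,"pqq":73,"zu":69}
After op 5 (replace /pqq 55): {"fiu":99,"hc":1,"ly":4,"pqq":55,"zu":69}
After op 6 (remove /zu): {"fiu":99,"hc":1,"ly":4,"pqq":55}
After op 7 (add /iu 21): {"fiu":99,"hc":1,"iu":21,"ly":4,"pqq":55}
After op 8 (replace /hc 51): {"fiu":99,"hc":51,"iu":21,"ly":4,"pqq":55}
Value at /iu: 21

Answer: 21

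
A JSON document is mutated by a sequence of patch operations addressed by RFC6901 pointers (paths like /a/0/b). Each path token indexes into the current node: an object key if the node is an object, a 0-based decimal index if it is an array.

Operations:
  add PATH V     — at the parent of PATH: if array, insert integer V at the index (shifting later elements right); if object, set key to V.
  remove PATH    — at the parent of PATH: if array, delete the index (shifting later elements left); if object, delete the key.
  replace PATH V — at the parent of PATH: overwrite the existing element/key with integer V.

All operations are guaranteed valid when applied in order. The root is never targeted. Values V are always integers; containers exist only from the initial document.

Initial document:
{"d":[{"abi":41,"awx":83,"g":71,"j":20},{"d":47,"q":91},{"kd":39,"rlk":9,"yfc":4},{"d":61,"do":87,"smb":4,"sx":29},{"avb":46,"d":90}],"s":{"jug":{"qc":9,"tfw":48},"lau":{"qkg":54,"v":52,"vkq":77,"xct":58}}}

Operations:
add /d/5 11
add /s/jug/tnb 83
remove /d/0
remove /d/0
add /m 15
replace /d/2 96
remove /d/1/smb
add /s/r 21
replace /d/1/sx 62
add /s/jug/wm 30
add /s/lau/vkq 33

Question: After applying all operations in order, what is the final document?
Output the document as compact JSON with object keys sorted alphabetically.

After op 1 (add /d/5 11): {"d":[{"abi":41,"awx":83,"g":71,"j":20},{"d":47,"q":91},{"kd":39,"rlk":9,"yfc":4},{"d":61,"do":87,"smb":4,"sx":29},{"avb":46,"d":90},11],"s":{"jug":{"qc":9,"tfw":48},"lau":{"qkg":54,"v":52,"vkq":77,"xct":58}}}
After op 2 (add /s/jug/tnb 83): {"d":[{"abi":41,"awx":83,"g":71,"j":20},{"d":47,"q":91},{"kd":39,"rlk":9,"yfc":4},{"d":61,"do":87,"smb":4,"sx":29},{"avb":46,"d":90},11],"s":{"jug":{"qc":9,"tfw":48,"tnb":83},"lau":{"qkg":54,"v":52,"vkq":77,"xct":58}}}
After op 3 (remove /d/0): {"d":[{"d":47,"q":91},{"kd":39,"rlk":9,"yfc":4},{"d":61,"do":87,"smb":4,"sx":29},{"avb":46,"d":90},11],"s":{"jug":{"qc":9,"tfw":48,"tnb":83},"lau":{"qkg":54,"v":52,"vkq":77,"xct":58}}}
After op 4 (remove /d/0): {"d":[{"kd":39,"rlk":9,"yfc":4},{"d":61,"do":87,"smb":4,"sx":29},{"avb":46,"d":90},11],"s":{"jug":{"qc":9,"tfw":48,"tnb":83},"lau":{"qkg":54,"v":52,"vkq":77,"xct":58}}}
After op 5 (add /m 15): {"d":[{"kd":39,"rlk":9,"yfc":4},{"d":61,"do":87,"smb":4,"sx":29},{"avb":46,"d":90},11],"m":15,"s":{"jug":{"qc":9,"tfw":48,"tnb":83},"lau":{"qkg":54,"v":52,"vkq":77,"xct":58}}}
After op 6 (replace /d/2 96): {"d":[{"kd":39,"rlk":9,"yfc":4},{"d":61,"do":87,"smb":4,"sx":29},96,11],"m":15,"s":{"jug":{"qc":9,"tfw":48,"tnb":83},"lau":{"qkg":54,"v":52,"vkq":77,"xct":58}}}
After op 7 (remove /d/1/smb): {"d":[{"kd":39,"rlk":9,"yfc":4},{"d":61,"do":87,"sx":29},96,11],"m":15,"s":{"jug":{"qc":9,"tfw":48,"tnb":83},"lau":{"qkg":54,"v":52,"vkq":77,"xct":58}}}
After op 8 (add /s/r 21): {"d":[{"kd":39,"rlk":9,"yfc":4},{"d":61,"do":87,"sx":29},96,11],"m":15,"s":{"jug":{"qc":9,"tfw":48,"tnb":83},"lau":{"qkg":54,"v":52,"vkq":77,"xct":58},"r":21}}
After op 9 (replace /d/1/sx 62): {"d":[{"kd":39,"rlk":9,"yfc":4},{"d":61,"do":87,"sx":62},96,11],"m":15,"s":{"jug":{"qc":9,"tfw":48,"tnb":83},"lau":{"qkg":54,"v":52,"vkq":77,"xct":58},"r":21}}
After op 10 (add /s/jug/wm 30): {"d":[{"kd":39,"rlk":9,"yfc":4},{"d":61,"do":87,"sx":62},96,11],"m":15,"s":{"jug":{"qc":9,"tfw":48,"tnb":83,"wm":30},"lau":{"qkg":54,"v":52,"vkq":77,"xct":58},"r":21}}
After op 11 (add /s/lau/vkq 33): {"d":[{"kd":39,"rlk":9,"yfc":4},{"d":61,"do":87,"sx":62},96,11],"m":15,"s":{"jug":{"qc":9,"tfw":48,"tnb":83,"wm":30},"lau":{"qkg":54,"v":52,"vkq":33,"xct":58},"r":21}}

Answer: {"d":[{"kd":39,"rlk":9,"yfc":4},{"d":61,"do":87,"sx":62},96,11],"m":15,"s":{"jug":{"qc":9,"tfw":48,"tnb":83,"wm":30},"lau":{"qkg":54,"v":52,"vkq":33,"xct":58},"r":21}}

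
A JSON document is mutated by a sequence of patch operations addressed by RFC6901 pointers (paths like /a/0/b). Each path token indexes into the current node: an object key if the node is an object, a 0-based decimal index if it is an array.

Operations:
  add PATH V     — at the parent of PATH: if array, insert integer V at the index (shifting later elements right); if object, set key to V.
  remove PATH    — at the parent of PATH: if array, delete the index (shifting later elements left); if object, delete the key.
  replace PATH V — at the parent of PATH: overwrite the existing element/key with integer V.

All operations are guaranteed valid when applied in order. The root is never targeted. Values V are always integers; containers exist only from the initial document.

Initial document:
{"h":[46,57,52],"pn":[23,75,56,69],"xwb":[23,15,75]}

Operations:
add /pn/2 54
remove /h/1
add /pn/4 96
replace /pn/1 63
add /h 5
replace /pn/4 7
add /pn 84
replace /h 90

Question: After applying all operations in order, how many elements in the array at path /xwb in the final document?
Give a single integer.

After op 1 (add /pn/2 54): {"h":[46,57,52],"pn":[23,75,54,56,69],"xwb":[23,15,75]}
After op 2 (remove /h/1): {"h":[46,52],"pn":[23,75,54,56,69],"xwb":[23,15,75]}
After op 3 (add /pn/4 96): {"h":[46,52],"pn":[23,75,54,56,96,69],"xwb":[23,15,75]}
After op 4 (replace /pn/1 63): {"h":[46,52],"pn":[23,63,54,56,96,69],"xwb":[23,15,75]}
After op 5 (add /h 5): {"h":5,"pn":[23,63,54,56,96,69],"xwb":[23,15,75]}
After op 6 (replace /pn/4 7): {"h":5,"pn":[23,63,54,56,7,69],"xwb":[23,15,75]}
After op 7 (add /pn 84): {"h":5,"pn":84,"xwb":[23,15,75]}
After op 8 (replace /h 90): {"h":90,"pn":84,"xwb":[23,15,75]}
Size at path /xwb: 3

Answer: 3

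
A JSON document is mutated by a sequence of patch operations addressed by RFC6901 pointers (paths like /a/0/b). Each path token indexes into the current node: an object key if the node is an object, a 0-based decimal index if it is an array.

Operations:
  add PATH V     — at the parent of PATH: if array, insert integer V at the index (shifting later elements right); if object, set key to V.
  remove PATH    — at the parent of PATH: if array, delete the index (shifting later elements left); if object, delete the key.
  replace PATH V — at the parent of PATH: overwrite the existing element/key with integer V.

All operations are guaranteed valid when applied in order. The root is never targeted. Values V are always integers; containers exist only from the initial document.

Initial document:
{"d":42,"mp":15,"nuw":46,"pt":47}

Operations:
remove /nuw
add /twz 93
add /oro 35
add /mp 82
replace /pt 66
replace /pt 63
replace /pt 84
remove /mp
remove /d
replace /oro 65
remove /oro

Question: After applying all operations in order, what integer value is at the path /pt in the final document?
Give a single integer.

Answer: 84

Derivation:
After op 1 (remove /nuw): {"d":42,"mp":15,"pt":47}
After op 2 (add /twz 93): {"d":42,"mp":15,"pt":47,"twz":93}
After op 3 (add /oro 35): {"d":42,"mp":15,"oro":35,"pt":47,"twz":93}
After op 4 (add /mp 82): {"d":42,"mp":82,"oro":35,"pt":47,"twz":93}
After op 5 (replace /pt 66): {"d":42,"mp":82,"oro":35,"pt":66,"twz":93}
After op 6 (replace /pt 63): {"d":42,"mp":82,"oro":35,"pt":63,"twz":93}
After op 7 (replace /pt 84): {"d":42,"mp":82,"oro":35,"pt":84,"twz":93}
After op 8 (remove /mp): {"d":42,"oro":35,"pt":84,"twz":93}
After op 9 (remove /d): {"oro":35,"pt":84,"twz":93}
After op 10 (replace /oro 65): {"oro":65,"pt":84,"twz":93}
After op 11 (remove /oro): {"pt":84,"twz":93}
Value at /pt: 84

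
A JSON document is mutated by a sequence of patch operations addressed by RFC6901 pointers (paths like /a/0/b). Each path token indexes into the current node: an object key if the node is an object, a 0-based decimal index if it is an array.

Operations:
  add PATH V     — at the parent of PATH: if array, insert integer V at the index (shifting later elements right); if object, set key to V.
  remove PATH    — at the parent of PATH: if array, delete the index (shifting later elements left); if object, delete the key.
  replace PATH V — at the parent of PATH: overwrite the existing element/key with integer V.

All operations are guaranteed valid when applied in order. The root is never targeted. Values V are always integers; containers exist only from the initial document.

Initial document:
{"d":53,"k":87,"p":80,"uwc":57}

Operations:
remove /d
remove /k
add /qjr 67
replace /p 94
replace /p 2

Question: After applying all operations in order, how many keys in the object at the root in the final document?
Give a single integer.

After op 1 (remove /d): {"k":87,"p":80,"uwc":57}
After op 2 (remove /k): {"p":80,"uwc":57}
After op 3 (add /qjr 67): {"p":80,"qjr":67,"uwc":57}
After op 4 (replace /p 94): {"p":94,"qjr":67,"uwc":57}
After op 5 (replace /p 2): {"p":2,"qjr":67,"uwc":57}
Size at the root: 3

Answer: 3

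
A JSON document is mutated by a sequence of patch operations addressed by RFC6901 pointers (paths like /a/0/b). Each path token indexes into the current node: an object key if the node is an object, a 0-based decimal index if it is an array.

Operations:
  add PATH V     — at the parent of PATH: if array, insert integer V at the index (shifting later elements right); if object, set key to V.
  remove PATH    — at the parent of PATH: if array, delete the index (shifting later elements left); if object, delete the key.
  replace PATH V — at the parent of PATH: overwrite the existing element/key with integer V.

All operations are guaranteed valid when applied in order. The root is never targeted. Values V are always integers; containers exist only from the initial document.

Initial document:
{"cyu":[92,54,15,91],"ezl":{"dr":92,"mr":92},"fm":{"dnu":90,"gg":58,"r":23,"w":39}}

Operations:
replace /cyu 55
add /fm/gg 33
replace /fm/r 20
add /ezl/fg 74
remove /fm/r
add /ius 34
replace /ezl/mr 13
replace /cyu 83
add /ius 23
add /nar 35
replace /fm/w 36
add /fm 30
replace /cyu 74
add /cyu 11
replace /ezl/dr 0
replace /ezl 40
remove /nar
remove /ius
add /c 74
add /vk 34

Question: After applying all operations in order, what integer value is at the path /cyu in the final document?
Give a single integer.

Answer: 11

Derivation:
After op 1 (replace /cyu 55): {"cyu":55,"ezl":{"dr":92,"mr":92},"fm":{"dnu":90,"gg":58,"r":23,"w":39}}
After op 2 (add /fm/gg 33): {"cyu":55,"ezl":{"dr":92,"mr":92},"fm":{"dnu":90,"gg":33,"r":23,"w":39}}
After op 3 (replace /fm/r 20): {"cyu":55,"ezl":{"dr":92,"mr":92},"fm":{"dnu":90,"gg":33,"r":20,"w":39}}
After op 4 (add /ezl/fg 74): {"cyu":55,"ezl":{"dr":92,"fg":74,"mr":92},"fm":{"dnu":90,"gg":33,"r":20,"w":39}}
After op 5 (remove /fm/r): {"cyu":55,"ezl":{"dr":92,"fg":74,"mr":92},"fm":{"dnu":90,"gg":33,"w":39}}
After op 6 (add /ius 34): {"cyu":55,"ezl":{"dr":92,"fg":74,"mr":92},"fm":{"dnu":90,"gg":33,"w":39},"ius":34}
After op 7 (replace /ezl/mr 13): {"cyu":55,"ezl":{"dr":92,"fg":74,"mr":13},"fm":{"dnu":90,"gg":33,"w":39},"ius":34}
After op 8 (replace /cyu 83): {"cyu":83,"ezl":{"dr":92,"fg":74,"mr":13},"fm":{"dnu":90,"gg":33,"w":39},"ius":34}
After op 9 (add /ius 23): {"cyu":83,"ezl":{"dr":92,"fg":74,"mr":13},"fm":{"dnu":90,"gg":33,"w":39},"ius":23}
After op 10 (add /nar 35): {"cyu":83,"ezl":{"dr":92,"fg":74,"mr":13},"fm":{"dnu":90,"gg":33,"w":39},"ius":23,"nar":35}
After op 11 (replace /fm/w 36): {"cyu":83,"ezl":{"dr":92,"fg":74,"mr":13},"fm":{"dnu":90,"gg":33,"w":36},"ius":23,"nar":35}
After op 12 (add /fm 30): {"cyu":83,"ezl":{"dr":92,"fg":74,"mr":13},"fm":30,"ius":23,"nar":35}
After op 13 (replace /cyu 74): {"cyu":74,"ezl":{"dr":92,"fg":74,"mr":13},"fm":30,"ius":23,"nar":35}
After op 14 (add /cyu 11): {"cyu":11,"ezl":{"dr":92,"fg":74,"mr":13},"fm":30,"ius":23,"nar":35}
After op 15 (replace /ezl/dr 0): {"cyu":11,"ezl":{"dr":0,"fg":74,"mr":13},"fm":30,"ius":23,"nar":35}
After op 16 (replace /ezl 40): {"cyu":11,"ezl":40,"fm":30,"ius":23,"nar":35}
After op 17 (remove /nar): {"cyu":11,"ezl":40,"fm":30,"ius":23}
After op 18 (remove /ius): {"cyu":11,"ezl":40,"fm":30}
After op 19 (add /c 74): {"c":74,"cyu":11,"ezl":40,"fm":30}
After op 20 (add /vk 34): {"c":74,"cyu":11,"ezl":40,"fm":30,"vk":34}
Value at /cyu: 11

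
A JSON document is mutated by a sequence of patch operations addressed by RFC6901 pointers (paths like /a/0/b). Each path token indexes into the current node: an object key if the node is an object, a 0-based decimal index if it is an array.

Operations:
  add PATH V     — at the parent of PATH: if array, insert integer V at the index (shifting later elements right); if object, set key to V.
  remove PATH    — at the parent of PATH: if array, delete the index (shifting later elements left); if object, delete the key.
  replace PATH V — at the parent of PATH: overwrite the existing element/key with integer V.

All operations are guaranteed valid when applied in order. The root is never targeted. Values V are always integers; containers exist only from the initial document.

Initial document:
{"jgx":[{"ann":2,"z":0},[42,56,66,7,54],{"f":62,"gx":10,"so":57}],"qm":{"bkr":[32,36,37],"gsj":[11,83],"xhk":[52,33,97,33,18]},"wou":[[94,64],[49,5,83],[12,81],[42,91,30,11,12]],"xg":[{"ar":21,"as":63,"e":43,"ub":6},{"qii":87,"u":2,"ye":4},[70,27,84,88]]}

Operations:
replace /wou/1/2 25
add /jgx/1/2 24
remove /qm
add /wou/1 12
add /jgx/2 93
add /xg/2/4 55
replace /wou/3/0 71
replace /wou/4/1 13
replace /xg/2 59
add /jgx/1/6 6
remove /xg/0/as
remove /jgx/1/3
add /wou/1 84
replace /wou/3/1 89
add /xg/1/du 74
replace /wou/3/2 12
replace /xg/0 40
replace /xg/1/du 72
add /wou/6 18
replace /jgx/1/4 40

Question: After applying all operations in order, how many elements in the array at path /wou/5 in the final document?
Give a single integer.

After op 1 (replace /wou/1/2 25): {"jgx":[{"ann":2,"z":0},[42,56,66,7,54],{"f":62,"gx":10,"so":57}],"qm":{"bkr":[32,36,37],"gsj":[11,83],"xhk":[52,33,97,33,18]},"wou":[[94,64],[49,5,25],[12,81],[42,91,30,11,12]],"xg":[{"ar":21,"as":63,"e":43,"ub":6},{"qii":87,"u":2,"ye":4},[70,27,84,88]]}
After op 2 (add /jgx/1/2 24): {"jgx":[{"ann":2,"z":0},[42,56,24,66,7,54],{"f":62,"gx":10,"so":57}],"qm":{"bkr":[32,36,37],"gsj":[11,83],"xhk":[52,33,97,33,18]},"wou":[[94,64],[49,5,25],[12,81],[42,91,30,11,12]],"xg":[{"ar":21,"as":63,"e":43,"ub":6},{"qii":87,"u":2,"ye":4},[70,27,84,88]]}
After op 3 (remove /qm): {"jgx":[{"ann":2,"z":0},[42,56,24,66,7,54],{"f":62,"gx":10,"so":57}],"wou":[[94,64],[49,5,25],[12,81],[42,91,30,11,12]],"xg":[{"ar":21,"as":63,"e":43,"ub":6},{"qii":87,"u":2,"ye":4},[70,27,84,88]]}
After op 4 (add /wou/1 12): {"jgx":[{"ann":2,"z":0},[42,56,24,66,7,54],{"f":62,"gx":10,"so":57}],"wou":[[94,64],12,[49,5,25],[12,81],[42,91,30,11,12]],"xg":[{"ar":21,"as":63,"e":43,"ub":6},{"qii":87,"u":2,"ye":4},[70,27,84,88]]}
After op 5 (add /jgx/2 93): {"jgx":[{"ann":2,"z":0},[42,56,24,66,7,54],93,{"f":62,"gx":10,"so":57}],"wou":[[94,64],12,[49,5,25],[12,81],[42,91,30,11,12]],"xg":[{"ar":21,"as":63,"e":43,"ub":6},{"qii":87,"u":2,"ye":4},[70,27,84,88]]}
After op 6 (add /xg/2/4 55): {"jgx":[{"ann":2,"z":0},[42,56,24,66,7,54],93,{"f":62,"gx":10,"so":57}],"wou":[[94,64],12,[49,5,25],[12,81],[42,91,30,11,12]],"xg":[{"ar":21,"as":63,"e":43,"ub":6},{"qii":87,"u":2,"ye":4},[70,27,84,88,55]]}
After op 7 (replace /wou/3/0 71): {"jgx":[{"ann":2,"z":0},[42,56,24,66,7,54],93,{"f":62,"gx":10,"so":57}],"wou":[[94,64],12,[49,5,25],[71,81],[42,91,30,11,12]],"xg":[{"ar":21,"as":63,"e":43,"ub":6},{"qii":87,"u":2,"ye":4},[70,27,84,88,55]]}
After op 8 (replace /wou/4/1 13): {"jgx":[{"ann":2,"z":0},[42,56,24,66,7,54],93,{"f":62,"gx":10,"so":57}],"wou":[[94,64],12,[49,5,25],[71,81],[42,13,30,11,12]],"xg":[{"ar":21,"as":63,"e":43,"ub":6},{"qii":87,"u":2,"ye":4},[70,27,84,88,55]]}
After op 9 (replace /xg/2 59): {"jgx":[{"ann":2,"z":0},[42,56,24,66,7,54],93,{"f":62,"gx":10,"so":57}],"wou":[[94,64],12,[49,5,25],[71,81],[42,13,30,11,12]],"xg":[{"ar":21,"as":63,"e":43,"ub":6},{"qii":87,"u":2,"ye":4},59]}
After op 10 (add /jgx/1/6 6): {"jgx":[{"ann":2,"z":0},[42,56,24,66,7,54,6],93,{"f":62,"gx":10,"so":57}],"wou":[[94,64],12,[49,5,25],[71,81],[42,13,30,11,12]],"xg":[{"ar":21,"as":63,"e":43,"ub":6},{"qii":87,"u":2,"ye":4},59]}
After op 11 (remove /xg/0/as): {"jgx":[{"ann":2,"z":0},[42,56,24,66,7,54,6],93,{"f":62,"gx":10,"so":57}],"wou":[[94,64],12,[49,5,25],[71,81],[42,13,30,11,12]],"xg":[{"ar":21,"e":43,"ub":6},{"qii":87,"u":2,"ye":4},59]}
After op 12 (remove /jgx/1/3): {"jgx":[{"ann":2,"z":0},[42,56,24,7,54,6],93,{"f":62,"gx":10,"so":57}],"wou":[[94,64],12,[49,5,25],[71,81],[42,13,30,11,12]],"xg":[{"ar":21,"e":43,"ub":6},{"qii":87,"u":2,"ye":4},59]}
After op 13 (add /wou/1 84): {"jgx":[{"ann":2,"z":0},[42,56,24,7,54,6],93,{"f":62,"gx":10,"so":57}],"wou":[[94,64],84,12,[49,5,25],[71,81],[42,13,30,11,12]],"xg":[{"ar":21,"e":43,"ub":6},{"qii":87,"u":2,"ye":4},59]}
After op 14 (replace /wou/3/1 89): {"jgx":[{"ann":2,"z":0},[42,56,24,7,54,6],93,{"f":62,"gx":10,"so":57}],"wou":[[94,64],84,12,[49,89,25],[71,81],[42,13,30,11,12]],"xg":[{"ar":21,"e":43,"ub":6},{"qii":87,"u":2,"ye":4},59]}
After op 15 (add /xg/1/du 74): {"jgx":[{"ann":2,"z":0},[42,56,24,7,54,6],93,{"f":62,"gx":10,"so":57}],"wou":[[94,64],84,12,[49,89,25],[71,81],[42,13,30,11,12]],"xg":[{"ar":21,"e":43,"ub":6},{"du":74,"qii":87,"u":2,"ye":4},59]}
After op 16 (replace /wou/3/2 12): {"jgx":[{"ann":2,"z":0},[42,56,24,7,54,6],93,{"f":62,"gx":10,"so":57}],"wou":[[94,64],84,12,[49,89,12],[71,81],[42,13,30,11,12]],"xg":[{"ar":21,"e":43,"ub":6},{"du":74,"qii":87,"u":2,"ye":4},59]}
After op 17 (replace /xg/0 40): {"jgx":[{"ann":2,"z":0},[42,56,24,7,54,6],93,{"f":62,"gx":10,"so":57}],"wou":[[94,64],84,12,[49,89,12],[71,81],[42,13,30,11,12]],"xg":[40,{"du":74,"qii":87,"u":2,"ye":4},59]}
After op 18 (replace /xg/1/du 72): {"jgx":[{"ann":2,"z":0},[42,56,24,7,54,6],93,{"f":62,"gx":10,"so":57}],"wou":[[94,64],84,12,[49,89,12],[71,81],[42,13,30,11,12]],"xg":[40,{"du":72,"qii":87,"u":2,"ye":4},59]}
After op 19 (add /wou/6 18): {"jgx":[{"ann":2,"z":0},[42,56,24,7,54,6],93,{"f":62,"gx":10,"so":57}],"wou":[[94,64],84,12,[49,89,12],[71,81],[42,13,30,11,12],18],"xg":[40,{"du":72,"qii":87,"u":2,"ye":4},59]}
After op 20 (replace /jgx/1/4 40): {"jgx":[{"ann":2,"z":0},[42,56,24,7,40,6],93,{"f":62,"gx":10,"so":57}],"wou":[[94,64],84,12,[49,89,12],[71,81],[42,13,30,11,12],18],"xg":[40,{"du":72,"qii":87,"u":2,"ye":4},59]}
Size at path /wou/5: 5

Answer: 5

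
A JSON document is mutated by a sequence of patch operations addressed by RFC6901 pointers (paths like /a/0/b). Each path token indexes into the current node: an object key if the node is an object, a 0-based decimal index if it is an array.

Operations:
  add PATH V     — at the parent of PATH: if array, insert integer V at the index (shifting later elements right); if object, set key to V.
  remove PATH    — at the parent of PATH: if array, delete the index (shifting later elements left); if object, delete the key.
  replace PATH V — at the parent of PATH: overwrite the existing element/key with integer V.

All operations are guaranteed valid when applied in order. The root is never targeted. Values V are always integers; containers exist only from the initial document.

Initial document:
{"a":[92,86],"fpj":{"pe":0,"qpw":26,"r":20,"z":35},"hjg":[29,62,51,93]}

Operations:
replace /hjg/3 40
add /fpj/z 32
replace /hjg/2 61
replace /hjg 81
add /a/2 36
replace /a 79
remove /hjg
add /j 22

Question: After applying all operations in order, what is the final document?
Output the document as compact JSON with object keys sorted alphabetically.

Answer: {"a":79,"fpj":{"pe":0,"qpw":26,"r":20,"z":32},"j":22}

Derivation:
After op 1 (replace /hjg/3 40): {"a":[92,86],"fpj":{"pe":0,"qpw":26,"r":20,"z":35},"hjg":[29,62,51,40]}
After op 2 (add /fpj/z 32): {"a":[92,86],"fpj":{"pe":0,"qpw":26,"r":20,"z":32},"hjg":[29,62,51,40]}
After op 3 (replace /hjg/2 61): {"a":[92,86],"fpj":{"pe":0,"qpw":26,"r":20,"z":32},"hjg":[29,62,61,40]}
After op 4 (replace /hjg 81): {"a":[92,86],"fpj":{"pe":0,"qpw":26,"r":20,"z":32},"hjg":81}
After op 5 (add /a/2 36): {"a":[92,86,36],"fpj":{"pe":0,"qpw":26,"r":20,"z":32},"hjg":81}
After op 6 (replace /a 79): {"a":79,"fpj":{"pe":0,"qpw":26,"r":20,"z":32},"hjg":81}
After op 7 (remove /hjg): {"a":79,"fpj":{"pe":0,"qpw":26,"r":20,"z":32}}
After op 8 (add /j 22): {"a":79,"fpj":{"pe":0,"qpw":26,"r":20,"z":32},"j":22}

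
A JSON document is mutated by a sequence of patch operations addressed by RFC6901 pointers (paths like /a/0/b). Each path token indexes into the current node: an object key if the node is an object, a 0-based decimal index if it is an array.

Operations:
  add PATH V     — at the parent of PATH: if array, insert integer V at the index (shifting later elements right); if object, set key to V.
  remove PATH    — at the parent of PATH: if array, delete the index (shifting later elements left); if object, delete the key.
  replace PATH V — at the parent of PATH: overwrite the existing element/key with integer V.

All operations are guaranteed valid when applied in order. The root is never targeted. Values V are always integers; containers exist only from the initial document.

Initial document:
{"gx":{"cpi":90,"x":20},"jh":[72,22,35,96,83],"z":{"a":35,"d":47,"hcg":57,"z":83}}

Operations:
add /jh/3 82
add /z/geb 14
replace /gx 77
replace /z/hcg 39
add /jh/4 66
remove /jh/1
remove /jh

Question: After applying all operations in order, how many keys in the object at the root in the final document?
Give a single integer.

After op 1 (add /jh/3 82): {"gx":{"cpi":90,"x":20},"jh":[72,22,35,82,96,83],"z":{"a":35,"d":47,"hcg":57,"z":83}}
After op 2 (add /z/geb 14): {"gx":{"cpi":90,"x":20},"jh":[72,22,35,82,96,83],"z":{"a":35,"d":47,"geb":14,"hcg":57,"z":83}}
After op 3 (replace /gx 77): {"gx":77,"jh":[72,22,35,82,96,83],"z":{"a":35,"d":47,"geb":14,"hcg":57,"z":83}}
After op 4 (replace /z/hcg 39): {"gx":77,"jh":[72,22,35,82,96,83],"z":{"a":35,"d":47,"geb":14,"hcg":39,"z":83}}
After op 5 (add /jh/4 66): {"gx":77,"jh":[72,22,35,82,66,96,83],"z":{"a":35,"d":47,"geb":14,"hcg":39,"z":83}}
After op 6 (remove /jh/1): {"gx":77,"jh":[72,35,82,66,96,83],"z":{"a":35,"d":47,"geb":14,"hcg":39,"z":83}}
After op 7 (remove /jh): {"gx":77,"z":{"a":35,"d":47,"geb":14,"hcg":39,"z":83}}
Size at the root: 2

Answer: 2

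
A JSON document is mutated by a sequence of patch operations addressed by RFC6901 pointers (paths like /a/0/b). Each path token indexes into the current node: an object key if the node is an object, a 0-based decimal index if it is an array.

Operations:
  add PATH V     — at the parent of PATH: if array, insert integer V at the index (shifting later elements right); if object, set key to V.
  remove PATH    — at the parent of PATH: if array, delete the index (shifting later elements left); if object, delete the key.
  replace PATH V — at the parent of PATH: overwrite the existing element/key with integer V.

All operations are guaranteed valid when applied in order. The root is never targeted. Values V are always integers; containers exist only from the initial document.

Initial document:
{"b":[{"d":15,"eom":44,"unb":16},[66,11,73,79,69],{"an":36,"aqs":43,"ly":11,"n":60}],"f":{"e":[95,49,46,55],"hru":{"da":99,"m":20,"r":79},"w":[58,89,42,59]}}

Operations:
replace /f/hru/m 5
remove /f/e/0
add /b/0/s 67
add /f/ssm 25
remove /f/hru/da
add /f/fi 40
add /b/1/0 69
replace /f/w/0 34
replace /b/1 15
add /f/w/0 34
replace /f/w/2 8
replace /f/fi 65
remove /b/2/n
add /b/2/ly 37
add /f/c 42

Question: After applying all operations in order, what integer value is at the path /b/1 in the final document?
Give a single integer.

Answer: 15

Derivation:
After op 1 (replace /f/hru/m 5): {"b":[{"d":15,"eom":44,"unb":16},[66,11,73,79,69],{"an":36,"aqs":43,"ly":11,"n":60}],"f":{"e":[95,49,46,55],"hru":{"da":99,"m":5,"r":79},"w":[58,89,42,59]}}
After op 2 (remove /f/e/0): {"b":[{"d":15,"eom":44,"unb":16},[66,11,73,79,69],{"an":36,"aqs":43,"ly":11,"n":60}],"f":{"e":[49,46,55],"hru":{"da":99,"m":5,"r":79},"w":[58,89,42,59]}}
After op 3 (add /b/0/s 67): {"b":[{"d":15,"eom":44,"s":67,"unb":16},[66,11,73,79,69],{"an":36,"aqs":43,"ly":11,"n":60}],"f":{"e":[49,46,55],"hru":{"da":99,"m":5,"r":79},"w":[58,89,42,59]}}
After op 4 (add /f/ssm 25): {"b":[{"d":15,"eom":44,"s":67,"unb":16},[66,11,73,79,69],{"an":36,"aqs":43,"ly":11,"n":60}],"f":{"e":[49,46,55],"hru":{"da":99,"m":5,"r":79},"ssm":25,"w":[58,89,42,59]}}
After op 5 (remove /f/hru/da): {"b":[{"d":15,"eom":44,"s":67,"unb":16},[66,11,73,79,69],{"an":36,"aqs":43,"ly":11,"n":60}],"f":{"e":[49,46,55],"hru":{"m":5,"r":79},"ssm":25,"w":[58,89,42,59]}}
After op 6 (add /f/fi 40): {"b":[{"d":15,"eom":44,"s":67,"unb":16},[66,11,73,79,69],{"an":36,"aqs":43,"ly":11,"n":60}],"f":{"e":[49,46,55],"fi":40,"hru":{"m":5,"r":79},"ssm":25,"w":[58,89,42,59]}}
After op 7 (add /b/1/0 69): {"b":[{"d":15,"eom":44,"s":67,"unb":16},[69,66,11,73,79,69],{"an":36,"aqs":43,"ly":11,"n":60}],"f":{"e":[49,46,55],"fi":40,"hru":{"m":5,"r":79},"ssm":25,"w":[58,89,42,59]}}
After op 8 (replace /f/w/0 34): {"b":[{"d":15,"eom":44,"s":67,"unb":16},[69,66,11,73,79,69],{"an":36,"aqs":43,"ly":11,"n":60}],"f":{"e":[49,46,55],"fi":40,"hru":{"m":5,"r":79},"ssm":25,"w":[34,89,42,59]}}
After op 9 (replace /b/1 15): {"b":[{"d":15,"eom":44,"s":67,"unb":16},15,{"an":36,"aqs":43,"ly":11,"n":60}],"f":{"e":[49,46,55],"fi":40,"hru":{"m":5,"r":79},"ssm":25,"w":[34,89,42,59]}}
After op 10 (add /f/w/0 34): {"b":[{"d":15,"eom":44,"s":67,"unb":16},15,{"an":36,"aqs":43,"ly":11,"n":60}],"f":{"e":[49,46,55],"fi":40,"hru":{"m":5,"r":79},"ssm":25,"w":[34,34,89,42,59]}}
After op 11 (replace /f/w/2 8): {"b":[{"d":15,"eom":44,"s":67,"unb":16},15,{"an":36,"aqs":43,"ly":11,"n":60}],"f":{"e":[49,46,55],"fi":40,"hru":{"m":5,"r":79},"ssm":25,"w":[34,34,8,42,59]}}
After op 12 (replace /f/fi 65): {"b":[{"d":15,"eom":44,"s":67,"unb":16},15,{"an":36,"aqs":43,"ly":11,"n":60}],"f":{"e":[49,46,55],"fi":65,"hru":{"m":5,"r":79},"ssm":25,"w":[34,34,8,42,59]}}
After op 13 (remove /b/2/n): {"b":[{"d":15,"eom":44,"s":67,"unb":16},15,{"an":36,"aqs":43,"ly":11}],"f":{"e":[49,46,55],"fi":65,"hru":{"m":5,"r":79},"ssm":25,"w":[34,34,8,42,59]}}
After op 14 (add /b/2/ly 37): {"b":[{"d":15,"eom":44,"s":67,"unb":16},15,{"an":36,"aqs":43,"ly":37}],"f":{"e":[49,46,55],"fi":65,"hru":{"m":5,"r":79},"ssm":25,"w":[34,34,8,42,59]}}
After op 15 (add /f/c 42): {"b":[{"d":15,"eom":44,"s":67,"unb":16},15,{"an":36,"aqs":43,"ly":37}],"f":{"c":42,"e":[49,46,55],"fi":65,"hru":{"m":5,"r":79},"ssm":25,"w":[34,34,8,42,59]}}
Value at /b/1: 15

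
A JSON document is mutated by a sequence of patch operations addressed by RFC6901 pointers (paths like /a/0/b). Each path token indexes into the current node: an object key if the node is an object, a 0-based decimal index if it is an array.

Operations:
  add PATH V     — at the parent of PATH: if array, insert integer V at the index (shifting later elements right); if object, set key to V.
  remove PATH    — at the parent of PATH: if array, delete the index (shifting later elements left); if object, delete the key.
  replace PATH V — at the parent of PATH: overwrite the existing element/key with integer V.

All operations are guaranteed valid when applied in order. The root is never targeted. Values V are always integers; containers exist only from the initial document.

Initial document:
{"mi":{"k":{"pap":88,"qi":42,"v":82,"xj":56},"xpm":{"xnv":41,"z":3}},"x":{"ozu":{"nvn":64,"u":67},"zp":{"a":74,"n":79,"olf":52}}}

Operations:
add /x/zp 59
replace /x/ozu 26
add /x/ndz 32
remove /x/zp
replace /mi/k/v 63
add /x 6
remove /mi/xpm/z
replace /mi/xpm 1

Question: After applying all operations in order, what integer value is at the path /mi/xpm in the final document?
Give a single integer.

Answer: 1

Derivation:
After op 1 (add /x/zp 59): {"mi":{"k":{"pap":88,"qi":42,"v":82,"xj":56},"xpm":{"xnv":41,"z":3}},"x":{"ozu":{"nvn":64,"u":67},"zp":59}}
After op 2 (replace /x/ozu 26): {"mi":{"k":{"pap":88,"qi":42,"v":82,"xj":56},"xpm":{"xnv":41,"z":3}},"x":{"ozu":26,"zp":59}}
After op 3 (add /x/ndz 32): {"mi":{"k":{"pap":88,"qi":42,"v":82,"xj":56},"xpm":{"xnv":41,"z":3}},"x":{"ndz":32,"ozu":26,"zp":59}}
After op 4 (remove /x/zp): {"mi":{"k":{"pap":88,"qi":42,"v":82,"xj":56},"xpm":{"xnv":41,"z":3}},"x":{"ndz":32,"ozu":26}}
After op 5 (replace /mi/k/v 63): {"mi":{"k":{"pap":88,"qi":42,"v":63,"xj":56},"xpm":{"xnv":41,"z":3}},"x":{"ndz":32,"ozu":26}}
After op 6 (add /x 6): {"mi":{"k":{"pap":88,"qi":42,"v":63,"xj":56},"xpm":{"xnv":41,"z":3}},"x":6}
After op 7 (remove /mi/xpm/z): {"mi":{"k":{"pap":88,"qi":42,"v":63,"xj":56},"xpm":{"xnv":41}},"x":6}
After op 8 (replace /mi/xpm 1): {"mi":{"k":{"pap":88,"qi":42,"v":63,"xj":56},"xpm":1},"x":6}
Value at /mi/xpm: 1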